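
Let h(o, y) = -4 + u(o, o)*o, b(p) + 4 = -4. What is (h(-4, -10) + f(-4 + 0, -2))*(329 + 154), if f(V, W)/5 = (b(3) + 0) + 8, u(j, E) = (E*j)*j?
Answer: 121716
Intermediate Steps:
b(p) = -8 (b(p) = -4 - 4 = -8)
u(j, E) = E*j²
h(o, y) = -4 + o⁴ (h(o, y) = -4 + (o*o²)*o = -4 + o³*o = -4 + o⁴)
f(V, W) = 0 (f(V, W) = 5*((-8 + 0) + 8) = 5*(-8 + 8) = 5*0 = 0)
(h(-4, -10) + f(-4 + 0, -2))*(329 + 154) = ((-4 + (-4)⁴) + 0)*(329 + 154) = ((-4 + 256) + 0)*483 = (252 + 0)*483 = 252*483 = 121716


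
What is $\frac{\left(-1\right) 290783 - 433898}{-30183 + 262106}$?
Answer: $- \frac{724681}{231923} \approx -3.1247$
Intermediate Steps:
$\frac{\left(-1\right) 290783 - 433898}{-30183 + 262106} = \frac{-290783 - 433898}{231923} = \left(-724681\right) \frac{1}{231923} = - \frac{724681}{231923}$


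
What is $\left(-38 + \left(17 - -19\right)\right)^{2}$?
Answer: $4$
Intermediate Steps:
$\left(-38 + \left(17 - -19\right)\right)^{2} = \left(-38 + \left(17 + 19\right)\right)^{2} = \left(-38 + 36\right)^{2} = \left(-2\right)^{2} = 4$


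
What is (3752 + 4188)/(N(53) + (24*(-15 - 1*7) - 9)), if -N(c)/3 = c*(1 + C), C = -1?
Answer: -7940/537 ≈ -14.786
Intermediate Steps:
N(c) = 0 (N(c) = -3*c*(1 - 1) = -3*c*0 = -3*0 = 0)
(3752 + 4188)/(N(53) + (24*(-15 - 1*7) - 9)) = (3752 + 4188)/(0 + (24*(-15 - 1*7) - 9)) = 7940/(0 + (24*(-15 - 7) - 9)) = 7940/(0 + (24*(-22) - 9)) = 7940/(0 + (-528 - 9)) = 7940/(0 - 537) = 7940/(-537) = 7940*(-1/537) = -7940/537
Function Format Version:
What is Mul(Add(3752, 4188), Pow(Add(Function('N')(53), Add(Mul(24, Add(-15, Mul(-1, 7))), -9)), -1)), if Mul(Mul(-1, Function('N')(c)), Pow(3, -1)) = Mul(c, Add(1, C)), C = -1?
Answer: Rational(-7940, 537) ≈ -14.786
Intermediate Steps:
Function('N')(c) = 0 (Function('N')(c) = Mul(-3, Mul(c, Add(1, -1))) = Mul(-3, Mul(c, 0)) = Mul(-3, 0) = 0)
Mul(Add(3752, 4188), Pow(Add(Function('N')(53), Add(Mul(24, Add(-15, Mul(-1, 7))), -9)), -1)) = Mul(Add(3752, 4188), Pow(Add(0, Add(Mul(24, Add(-15, Mul(-1, 7))), -9)), -1)) = Mul(7940, Pow(Add(0, Add(Mul(24, Add(-15, -7)), -9)), -1)) = Mul(7940, Pow(Add(0, Add(Mul(24, -22), -9)), -1)) = Mul(7940, Pow(Add(0, Add(-528, -9)), -1)) = Mul(7940, Pow(Add(0, -537), -1)) = Mul(7940, Pow(-537, -1)) = Mul(7940, Rational(-1, 537)) = Rational(-7940, 537)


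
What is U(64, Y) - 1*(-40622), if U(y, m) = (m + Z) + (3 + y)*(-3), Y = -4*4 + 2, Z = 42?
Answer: 40449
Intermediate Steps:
Y = -14 (Y = -16 + 2 = -14)
U(y, m) = 33 + m - 3*y (U(y, m) = (m + 42) + (3 + y)*(-3) = (42 + m) + (-9 - 3*y) = 33 + m - 3*y)
U(64, Y) - 1*(-40622) = (33 - 14 - 3*64) - 1*(-40622) = (33 - 14 - 192) + 40622 = -173 + 40622 = 40449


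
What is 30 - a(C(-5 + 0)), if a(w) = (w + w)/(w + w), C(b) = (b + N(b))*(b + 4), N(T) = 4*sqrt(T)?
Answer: 29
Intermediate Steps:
C(b) = (4 + b)*(b + 4*sqrt(b)) (C(b) = (b + 4*sqrt(b))*(b + 4) = (b + 4*sqrt(b))*(4 + b) = (4 + b)*(b + 4*sqrt(b)))
a(w) = 1 (a(w) = (2*w)/((2*w)) = (2*w)*(1/(2*w)) = 1)
30 - a(C(-5 + 0)) = 30 - 1*1 = 30 - 1 = 29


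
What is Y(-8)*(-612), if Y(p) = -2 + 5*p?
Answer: 25704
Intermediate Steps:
Y(-8)*(-612) = (-2 + 5*(-8))*(-612) = (-2 - 40)*(-612) = -42*(-612) = 25704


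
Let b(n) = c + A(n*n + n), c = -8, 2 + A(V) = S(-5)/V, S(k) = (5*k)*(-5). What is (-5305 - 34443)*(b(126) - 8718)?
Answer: 2775708788294/8001 ≈ 3.4692e+8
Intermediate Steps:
S(k) = -25*k
A(V) = -2 + 125/V (A(V) = -2 + (-25*(-5))/V = -2 + 125/V)
b(n) = -10 + 125/(n + n²) (b(n) = -8 + (-2 + 125/(n*n + n)) = -8 + (-2 + 125/(n² + n)) = -8 + (-2 + 125/(n + n²)) = -10 + 125/(n + n²))
(-5305 - 34443)*(b(126) - 8718) = (-5305 - 34443)*((-10 + 125/(126*(1 + 126))) - 8718) = -39748*((-10 + 125*(1/126)/127) - 8718) = -39748*((-10 + 125*(1/126)*(1/127)) - 8718) = -39748*((-10 + 125/16002) - 8718) = -39748*(-159895/16002 - 8718) = -39748*(-139665331/16002) = 2775708788294/8001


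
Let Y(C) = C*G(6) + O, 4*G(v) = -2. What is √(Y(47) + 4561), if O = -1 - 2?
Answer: √18138/2 ≈ 67.339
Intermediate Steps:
G(v) = -½ (G(v) = (¼)*(-2) = -½)
O = -3
Y(C) = -3 - C/2 (Y(C) = C*(-½) - 3 = -C/2 - 3 = -3 - C/2)
√(Y(47) + 4561) = √((-3 - ½*47) + 4561) = √((-3 - 47/2) + 4561) = √(-53/2 + 4561) = √(9069/2) = √18138/2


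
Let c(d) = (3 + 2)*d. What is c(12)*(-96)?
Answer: -5760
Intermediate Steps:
c(d) = 5*d
c(12)*(-96) = (5*12)*(-96) = 60*(-96) = -5760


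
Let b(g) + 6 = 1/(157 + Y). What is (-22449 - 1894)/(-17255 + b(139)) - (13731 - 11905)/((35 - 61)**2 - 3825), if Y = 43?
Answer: 21634936774/10870974651 ≈ 1.9902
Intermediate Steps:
b(g) = -1199/200 (b(g) = -6 + 1/(157 + 43) = -6 + 1/200 = -1199/200)
(-22449 - 1894)/(-17255 + b(139)) - (13731 - 11905)/((35 - 61)**2 - 3825) = (-22449 - 1894)/(-17255 - 1199/200) - (13731 - 11905)/((35 - 61)**2 - 3825) = -24343/(-3452199/200) - 1826/((-26)**2 - 3825) = -24343*(-200/3452199) - 1826/(676 - 3825) = 4868600/3452199 - 1826/(-3149) = 4868600/3452199 - 1826*(-1)/3149 = 4868600/3452199 - 1*(-1826/3149) = 4868600/3452199 + 1826/3149 = 21634936774/10870974651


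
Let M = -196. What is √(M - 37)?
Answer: I*√233 ≈ 15.264*I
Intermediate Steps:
√(M - 37) = √(-196 - 37) = √(-233) = I*√233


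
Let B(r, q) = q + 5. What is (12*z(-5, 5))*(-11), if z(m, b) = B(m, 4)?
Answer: -1188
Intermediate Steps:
B(r, q) = 5 + q
z(m, b) = 9 (z(m, b) = 5 + 4 = 9)
(12*z(-5, 5))*(-11) = (12*9)*(-11) = 108*(-11) = -1188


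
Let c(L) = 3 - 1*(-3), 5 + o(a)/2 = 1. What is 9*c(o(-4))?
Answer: 54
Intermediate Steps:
o(a) = -8 (o(a) = -10 + 2*1 = -10 + 2 = -8)
c(L) = 6 (c(L) = 3 + 3 = 6)
9*c(o(-4)) = 9*6 = 54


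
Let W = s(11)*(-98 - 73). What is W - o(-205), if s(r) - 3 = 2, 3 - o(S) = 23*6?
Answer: -720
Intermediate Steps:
o(S) = -135 (o(S) = 3 - 23*6 = 3 - 1*138 = 3 - 138 = -135)
s(r) = 5 (s(r) = 3 + 2 = 5)
W = -855 (W = 5*(-98 - 73) = 5*(-171) = -855)
W - o(-205) = -855 - 1*(-135) = -855 + 135 = -720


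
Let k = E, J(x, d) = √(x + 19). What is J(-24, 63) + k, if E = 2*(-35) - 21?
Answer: -91 + I*√5 ≈ -91.0 + 2.2361*I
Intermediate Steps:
J(x, d) = √(19 + x)
E = -91 (E = -70 - 21 = -91)
k = -91
J(-24, 63) + k = √(19 - 24) - 91 = √(-5) - 91 = I*√5 - 91 = -91 + I*√5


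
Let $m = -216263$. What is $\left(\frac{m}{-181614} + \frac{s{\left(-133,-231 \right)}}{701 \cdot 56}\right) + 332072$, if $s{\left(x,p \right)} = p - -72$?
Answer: $\frac{1183747794726475}{3564719592} \approx 3.3207 \cdot 10^{5}$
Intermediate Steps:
$s{\left(x,p \right)} = 72 + p$ ($s{\left(x,p \right)} = p + 72 = 72 + p$)
$\left(\frac{m}{-181614} + \frac{s{\left(-133,-231 \right)}}{701 \cdot 56}\right) + 332072 = \left(- \frac{216263}{-181614} + \frac{72 - 231}{701 \cdot 56}\right) + 332072 = \left(\left(-216263\right) \left(- \frac{1}{181614}\right) - \frac{159}{39256}\right) + 332072 = \left(\frac{216263}{181614} - \frac{159}{39256}\right) + 332072 = \frac{4230371851}{3564719592} + 332072 = \frac{1183747794726475}{3564719592}$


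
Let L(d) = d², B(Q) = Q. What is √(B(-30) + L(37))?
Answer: √1339 ≈ 36.592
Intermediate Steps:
√(B(-30) + L(37)) = √(-30 + 37²) = √(-30 + 1369) = √1339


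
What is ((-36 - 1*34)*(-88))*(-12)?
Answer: -73920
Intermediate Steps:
((-36 - 1*34)*(-88))*(-12) = ((-36 - 34)*(-88))*(-12) = -70*(-88)*(-12) = 6160*(-12) = -73920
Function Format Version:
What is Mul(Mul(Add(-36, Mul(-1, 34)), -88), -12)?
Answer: -73920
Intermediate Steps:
Mul(Mul(Add(-36, Mul(-1, 34)), -88), -12) = Mul(Mul(Add(-36, -34), -88), -12) = Mul(Mul(-70, -88), -12) = Mul(6160, -12) = -73920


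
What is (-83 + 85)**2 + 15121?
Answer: 15125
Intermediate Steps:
(-83 + 85)**2 + 15121 = 2**2 + 15121 = 4 + 15121 = 15125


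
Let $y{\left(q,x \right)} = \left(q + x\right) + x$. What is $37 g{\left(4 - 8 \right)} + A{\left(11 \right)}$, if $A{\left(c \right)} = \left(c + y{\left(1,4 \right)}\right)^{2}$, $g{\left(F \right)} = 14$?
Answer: $918$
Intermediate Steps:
$y{\left(q,x \right)} = q + 2 x$
$A{\left(c \right)} = \left(9 + c\right)^{2}$ ($A{\left(c \right)} = \left(c + \left(1 + 2 \cdot 4\right)\right)^{2} = \left(c + \left(1 + 8\right)\right)^{2} = \left(c + 9\right)^{2} = \left(9 + c\right)^{2}$)
$37 g{\left(4 - 8 \right)} + A{\left(11 \right)} = 37 \cdot 14 + \left(9 + 11\right)^{2} = 518 + 20^{2} = 518 + 400 = 918$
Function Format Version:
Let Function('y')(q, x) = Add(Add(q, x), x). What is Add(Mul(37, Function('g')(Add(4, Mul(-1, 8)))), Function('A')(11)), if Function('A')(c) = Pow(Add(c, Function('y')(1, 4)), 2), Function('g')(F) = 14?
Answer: 918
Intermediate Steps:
Function('y')(q, x) = Add(q, Mul(2, x))
Function('A')(c) = Pow(Add(9, c), 2) (Function('A')(c) = Pow(Add(c, Add(1, Mul(2, 4))), 2) = Pow(Add(c, Add(1, 8)), 2) = Pow(Add(c, 9), 2) = Pow(Add(9, c), 2))
Add(Mul(37, Function('g')(Add(4, Mul(-1, 8)))), Function('A')(11)) = Add(Mul(37, 14), Pow(Add(9, 11), 2)) = Add(518, Pow(20, 2)) = Add(518, 400) = 918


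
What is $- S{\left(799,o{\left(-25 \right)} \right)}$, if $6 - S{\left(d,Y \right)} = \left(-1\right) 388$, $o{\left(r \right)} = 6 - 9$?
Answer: $-394$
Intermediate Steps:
$o{\left(r \right)} = -3$ ($o{\left(r \right)} = 6 - 9 = -3$)
$S{\left(d,Y \right)} = 394$ ($S{\left(d,Y \right)} = 6 - \left(-1\right) 388 = 6 - -388 = 6 + 388 = 394$)
$- S{\left(799,o{\left(-25 \right)} \right)} = \left(-1\right) 394 = -394$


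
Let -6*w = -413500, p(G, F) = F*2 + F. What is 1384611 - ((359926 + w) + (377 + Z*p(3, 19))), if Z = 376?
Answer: 2801878/3 ≈ 9.3396e+5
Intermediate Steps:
p(G, F) = 3*F (p(G, F) = 2*F + F = 3*F)
w = 206750/3 (w = -1/6*(-413500) = 206750/3 ≈ 68917.)
1384611 - ((359926 + w) + (377 + Z*p(3, 19))) = 1384611 - ((359926 + 206750/3) + (377 + 376*(3*19))) = 1384611 - (1286528/3 + (377 + 376*57)) = 1384611 - (1286528/3 + (377 + 21432)) = 1384611 - (1286528/3 + 21809) = 1384611 - 1*1351955/3 = 1384611 - 1351955/3 = 2801878/3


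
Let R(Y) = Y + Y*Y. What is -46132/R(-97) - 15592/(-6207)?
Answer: -3920795/1605544 ≈ -2.4420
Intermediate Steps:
R(Y) = Y + Y²
-46132/R(-97) - 15592/(-6207) = -46132*(-1/(97*(1 - 97))) - 15592/(-6207) = -46132/((-97*(-96))) - 15592*(-1/6207) = -46132/9312 + 15592/6207 = -46132*1/9312 + 15592/6207 = -11533/2328 + 15592/6207 = -3920795/1605544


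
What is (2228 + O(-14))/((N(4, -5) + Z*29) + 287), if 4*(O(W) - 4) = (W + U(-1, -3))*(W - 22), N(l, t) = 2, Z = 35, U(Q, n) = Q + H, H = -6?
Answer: 2421/1304 ≈ 1.8566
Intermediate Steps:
U(Q, n) = -6 + Q (U(Q, n) = Q - 6 = -6 + Q)
O(W) = 4 + (-22 + W)*(-7 + W)/4 (O(W) = 4 + ((W + (-6 - 1))*(W - 22))/4 = 4 + ((W - 7)*(-22 + W))/4 = 4 + ((-7 + W)*(-22 + W))/4 = 4 + ((-22 + W)*(-7 + W))/4 = 4 + (-22 + W)*(-7 + W)/4)
(2228 + O(-14))/((N(4, -5) + Z*29) + 287) = (2228 + (85/2 - 29/4*(-14) + (¼)*(-14)²))/((2 + 35*29) + 287) = (2228 + (85/2 + 203/2 + (¼)*196))/((2 + 1015) + 287) = (2228 + (85/2 + 203/2 + 49))/(1017 + 287) = (2228 + 193)/1304 = 2421*(1/1304) = 2421/1304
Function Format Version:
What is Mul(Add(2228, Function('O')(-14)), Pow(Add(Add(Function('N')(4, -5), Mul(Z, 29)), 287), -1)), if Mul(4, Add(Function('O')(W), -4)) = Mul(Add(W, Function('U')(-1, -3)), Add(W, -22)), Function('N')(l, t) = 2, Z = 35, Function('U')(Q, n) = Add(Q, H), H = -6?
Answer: Rational(2421, 1304) ≈ 1.8566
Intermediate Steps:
Function('U')(Q, n) = Add(-6, Q) (Function('U')(Q, n) = Add(Q, -6) = Add(-6, Q))
Function('O')(W) = Add(4, Mul(Rational(1, 4), Add(-22, W), Add(-7, W))) (Function('O')(W) = Add(4, Mul(Rational(1, 4), Mul(Add(W, Add(-6, -1)), Add(W, -22)))) = Add(4, Mul(Rational(1, 4), Mul(Add(W, -7), Add(-22, W)))) = Add(4, Mul(Rational(1, 4), Mul(Add(-7, W), Add(-22, W)))) = Add(4, Mul(Rational(1, 4), Mul(Add(-22, W), Add(-7, W)))) = Add(4, Mul(Rational(1, 4), Add(-22, W), Add(-7, W))))
Mul(Add(2228, Function('O')(-14)), Pow(Add(Add(Function('N')(4, -5), Mul(Z, 29)), 287), -1)) = Mul(Add(2228, Add(Rational(85, 2), Mul(Rational(-29, 4), -14), Mul(Rational(1, 4), Pow(-14, 2)))), Pow(Add(Add(2, Mul(35, 29)), 287), -1)) = Mul(Add(2228, Add(Rational(85, 2), Rational(203, 2), Mul(Rational(1, 4), 196))), Pow(Add(Add(2, 1015), 287), -1)) = Mul(Add(2228, Add(Rational(85, 2), Rational(203, 2), 49)), Pow(Add(1017, 287), -1)) = Mul(Add(2228, 193), Pow(1304, -1)) = Mul(2421, Rational(1, 1304)) = Rational(2421, 1304)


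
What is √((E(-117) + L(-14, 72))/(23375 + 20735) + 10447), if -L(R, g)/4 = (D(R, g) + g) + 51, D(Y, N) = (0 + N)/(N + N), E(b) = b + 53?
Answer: √5081655188830/22055 ≈ 102.21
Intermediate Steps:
E(b) = 53 + b
D(Y, N) = ½ (D(Y, N) = N/((2*N)) = N*(1/(2*N)) = ½)
L(R, g) = -206 - 4*g (L(R, g) = -4*((½ + g) + 51) = -4*(103/2 + g) = -206 - 4*g)
√((E(-117) + L(-14, 72))/(23375 + 20735) + 10447) = √(((53 - 117) + (-206 - 4*72))/(23375 + 20735) + 10447) = √((-64 + (-206 - 288))/44110 + 10447) = √((-64 - 494)*(1/44110) + 10447) = √(-558*1/44110 + 10447) = √(-279/22055 + 10447) = √(230408306/22055) = √5081655188830/22055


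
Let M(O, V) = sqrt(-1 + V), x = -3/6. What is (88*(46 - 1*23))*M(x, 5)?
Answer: 4048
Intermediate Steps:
x = -1/2 (x = -3*1/6 = -1/2 ≈ -0.50000)
(88*(46 - 1*23))*M(x, 5) = (88*(46 - 1*23))*sqrt(-1 + 5) = (88*(46 - 23))*sqrt(4) = (88*23)*2 = 2024*2 = 4048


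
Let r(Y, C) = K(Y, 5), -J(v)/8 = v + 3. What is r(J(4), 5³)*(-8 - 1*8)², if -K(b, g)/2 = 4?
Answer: -2048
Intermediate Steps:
K(b, g) = -8 (K(b, g) = -2*4 = -8)
J(v) = -24 - 8*v (J(v) = -8*(v + 3) = -8*(3 + v) = -24 - 8*v)
r(Y, C) = -8
r(J(4), 5³)*(-8 - 1*8)² = -8*(-8 - 1*8)² = -8*(-8 - 8)² = -8*(-16)² = -8*256 = -2048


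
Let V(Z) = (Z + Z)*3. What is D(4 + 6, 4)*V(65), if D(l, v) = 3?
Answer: 1170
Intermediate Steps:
V(Z) = 6*Z (V(Z) = (2*Z)*3 = 6*Z)
D(4 + 6, 4)*V(65) = 3*(6*65) = 3*390 = 1170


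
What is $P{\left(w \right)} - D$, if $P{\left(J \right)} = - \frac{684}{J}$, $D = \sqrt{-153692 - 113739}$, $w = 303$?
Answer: $- \frac{228}{101} - i \sqrt{267431} \approx -2.2574 - 517.14 i$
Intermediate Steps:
$D = i \sqrt{267431}$ ($D = \sqrt{-267431} = i \sqrt{267431} \approx 517.14 i$)
$P{\left(w \right)} - D = - \frac{684}{303} - i \sqrt{267431} = \left(-684\right) \frac{1}{303} - i \sqrt{267431} = - \frac{228}{101} - i \sqrt{267431}$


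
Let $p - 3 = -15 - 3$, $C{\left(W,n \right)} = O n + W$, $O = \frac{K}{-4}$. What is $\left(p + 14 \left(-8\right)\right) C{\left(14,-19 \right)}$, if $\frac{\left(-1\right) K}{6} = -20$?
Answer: $-74168$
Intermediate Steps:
$K = 120$ ($K = \left(-6\right) \left(-20\right) = 120$)
$O = -30$ ($O = \frac{120}{-4} = 120 \left(- \frac{1}{4}\right) = -30$)
$C{\left(W,n \right)} = W - 30 n$ ($C{\left(W,n \right)} = - 30 n + W = W - 30 n$)
$p = -15$ ($p = 3 - 18 = -15$)
$\left(p + 14 \left(-8\right)\right) C{\left(14,-19 \right)} = \left(-15 + 14 \left(-8\right)\right) \left(14 - -570\right) = \left(-15 - 112\right) \left(14 + 570\right) = \left(-127\right) 584 = -74168$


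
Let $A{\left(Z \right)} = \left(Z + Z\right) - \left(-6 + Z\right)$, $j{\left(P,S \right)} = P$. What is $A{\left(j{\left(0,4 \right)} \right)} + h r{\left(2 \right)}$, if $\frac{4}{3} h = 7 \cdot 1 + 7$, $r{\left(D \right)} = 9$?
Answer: $\frac{201}{2} \approx 100.5$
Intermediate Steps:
$A{\left(Z \right)} = 6 + Z$ ($A{\left(Z \right)} = 2 Z - \left(-6 + Z\right) = 6 + Z$)
$h = \frac{21}{2}$ ($h = \frac{3 \left(7 \cdot 1 + 7\right)}{4} = \frac{3 \left(7 + 7\right)}{4} = \frac{3}{4} \cdot 14 = \frac{21}{2} \approx 10.5$)
$A{\left(j{\left(0,4 \right)} \right)} + h r{\left(2 \right)} = \left(6 + 0\right) + \frac{21}{2} \cdot 9 = 6 + \frac{189}{2} = \frac{201}{2}$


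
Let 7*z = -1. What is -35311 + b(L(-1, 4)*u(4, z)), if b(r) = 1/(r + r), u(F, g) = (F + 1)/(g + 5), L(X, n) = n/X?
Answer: -4943557/140 ≈ -35311.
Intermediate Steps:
z = -⅐ (z = (⅐)*(-1) = -⅐ ≈ -0.14286)
u(F, g) = (1 + F)/(5 + g)
b(r) = 1/(2*r)
-35311 + b(L(-1, 4)*u(4, z)) = -35311 + 1/(2*(((4/(-1))*((1 + 4)/(5 - ⅐))))) = -35311 + 1/(2*(((4*(-1))*(5/(34/7))))) = -35311 + 1/(2*((-14*5/17))) = -35311 + 1/(2*((-4*35/34))) = -35311 + 1/(2*(-70/17)) = -35311 + (½)*(-17/70) = -35311 - 17/140 = -4943557/140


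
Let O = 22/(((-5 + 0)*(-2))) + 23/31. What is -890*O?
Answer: -81168/31 ≈ -2618.3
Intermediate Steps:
O = 456/155 (O = 22/((-5*(-2))) + 23*(1/31) = 22/10 + 23/31 = 22*(1/10) + 23/31 = 11/5 + 23/31 = 456/155 ≈ 2.9419)
-890*O = -890*456/155 = -81168/31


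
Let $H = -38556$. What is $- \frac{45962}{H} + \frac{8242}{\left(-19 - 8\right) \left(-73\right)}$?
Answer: $\frac{1080343}{201042} \approx 5.3737$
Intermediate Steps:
$- \frac{45962}{H} + \frac{8242}{\left(-19 - 8\right) \left(-73\right)} = - \frac{45962}{-38556} + \frac{8242}{\left(-19 - 8\right) \left(-73\right)} = \left(-45962\right) \left(- \frac{1}{38556}\right) + \frac{8242}{\left(-27\right) \left(-73\right)} = \frac{3283}{2754} + \frac{8242}{1971} = \frac{1080343}{201042}$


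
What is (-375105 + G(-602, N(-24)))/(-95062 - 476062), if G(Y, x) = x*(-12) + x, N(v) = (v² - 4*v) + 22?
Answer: 382739/571124 ≈ 0.67015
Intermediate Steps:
N(v) = 22 + v² - 4*v
G(Y, x) = -11*x (G(Y, x) = -12*x + x = -11*x)
(-375105 + G(-602, N(-24)))/(-95062 - 476062) = (-375105 - 11*(22 + (-24)² - 4*(-24)))/(-95062 - 476062) = (-375105 - 11*(22 + 576 + 96))/(-571124) = (-375105 - 11*694)*(-1/571124) = (-375105 - 7634)*(-1/571124) = -382739*(-1/571124) = 382739/571124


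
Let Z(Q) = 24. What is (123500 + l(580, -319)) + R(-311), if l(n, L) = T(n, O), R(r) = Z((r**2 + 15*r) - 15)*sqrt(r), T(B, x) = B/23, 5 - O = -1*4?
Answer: 2841080/23 + 24*I*sqrt(311) ≈ 1.2353e+5 + 423.24*I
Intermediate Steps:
O = 9 (O = 5 - (-1)*4 = 5 - 1*(-4) = 5 + 4 = 9)
T(B, x) = B/23 (T(B, x) = B*(1/23) = B/23)
R(r) = 24*sqrt(r)
l(n, L) = n/23
(123500 + l(580, -319)) + R(-311) = (123500 + (1/23)*580) + 24*sqrt(-311) = (123500 + 580/23) + 24*(I*sqrt(311)) = 2841080/23 + 24*I*sqrt(311)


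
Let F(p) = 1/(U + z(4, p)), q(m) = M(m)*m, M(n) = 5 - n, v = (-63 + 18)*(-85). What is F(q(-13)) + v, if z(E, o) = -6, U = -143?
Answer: 569924/149 ≈ 3825.0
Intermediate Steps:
v = 3825 (v = -45*(-85) = 3825)
q(m) = m*(5 - m) (q(m) = (5 - m)*m = m*(5 - m))
F(p) = -1/149 (F(p) = 1/(-143 - 6) = 1/(-149) = -1/149)
F(q(-13)) + v = -1/149 + 3825 = 569924/149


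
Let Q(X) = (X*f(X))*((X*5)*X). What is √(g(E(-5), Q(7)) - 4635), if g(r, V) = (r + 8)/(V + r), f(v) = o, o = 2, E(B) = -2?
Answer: I*√13616679318/1714 ≈ 68.081*I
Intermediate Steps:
f(v) = 2
Q(X) = 10*X³ (Q(X) = (X*2)*((X*5)*X) = (2*X)*((5*X)*X) = (2*X)*(5*X²) = 10*X³)
g(r, V) = (8 + r)/(V + r)
√(g(E(-5), Q(7)) - 4635) = √((8 - 2)/(10*7³ - 2) - 4635) = √(6/(10*343 - 2) - 4635) = √(6/(3430 - 2) - 4635) = √(6/3428 - 4635) = √((1/3428)*6 - 4635) = √(3/1714 - 4635) = √(-7944387/1714) = I*√13616679318/1714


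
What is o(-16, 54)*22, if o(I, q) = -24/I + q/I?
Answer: -165/4 ≈ -41.250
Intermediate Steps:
o(-16, 54)*22 = ((-24 + 54)/(-16))*22 = -1/16*30*22 = -15/8*22 = -165/4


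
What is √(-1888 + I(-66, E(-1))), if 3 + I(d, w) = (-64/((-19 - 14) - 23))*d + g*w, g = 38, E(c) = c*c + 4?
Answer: I*√87045/7 ≈ 42.148*I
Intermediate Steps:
E(c) = 4 + c² (E(c) = c² + 4 = 4 + c²)
I(d, w) = -3 + 38*w + 8*d/7 (I(d, w) = -3 + ((-64/((-19 - 14) - 23))*d + 38*w) = -3 + ((-64/(-33 - 23))*d + 38*w) = -3 + ((-64/(-56))*d + 38*w) = -3 + ((-64*(-1/56))*d + 38*w) = -3 + (8*d/7 + 38*w) = -3 + (38*w + 8*d/7) = -3 + 38*w + 8*d/7)
√(-1888 + I(-66, E(-1))) = √(-1888 + (-3 + 38*(4 + (-1)²) + (8/7)*(-66))) = √(-1888 + (-3 + 38*(4 + 1) - 528/7)) = √(-1888 + (-3 + 38*5 - 528/7)) = √(-1888 + (-3 + 190 - 528/7)) = √(-1888 + 781/7) = √(-12435/7) = I*√87045/7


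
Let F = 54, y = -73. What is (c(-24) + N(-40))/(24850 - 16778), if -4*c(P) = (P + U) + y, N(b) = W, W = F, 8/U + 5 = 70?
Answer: 20337/2098720 ≈ 0.0096902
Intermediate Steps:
U = 8/65 (U = 8/(-5 + 70) = 8/65 ≈ 0.12308)
W = 54
N(b) = 54
c(P) = 4737/260 - P/4 (c(P) = -((P + 8/65) - 73)/4 = -((8/65 + P) - 73)/4 = -(-4737/65 + P)/4 = 4737/260 - P/4)
(c(-24) + N(-40))/(24850 - 16778) = ((4737/260 - 1/4*(-24)) + 54)/(24850 - 16778) = ((4737/260 + 6) + 54)/8072 = (6297/260 + 54)*(1/8072) = (20337/260)*(1/8072) = 20337/2098720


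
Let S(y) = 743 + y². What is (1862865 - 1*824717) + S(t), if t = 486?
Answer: 1275087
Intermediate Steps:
(1862865 - 1*824717) + S(t) = (1862865 - 1*824717) + (743 + 486²) = (1862865 - 824717) + (743 + 236196) = 1038148 + 236939 = 1275087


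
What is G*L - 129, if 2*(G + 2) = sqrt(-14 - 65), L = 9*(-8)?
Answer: 15 - 36*I*sqrt(79) ≈ 15.0 - 319.98*I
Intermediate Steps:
L = -72
G = -2 + I*sqrt(79)/2 (G = -2 + sqrt(-14 - 65)/2 = -2 + sqrt(-79)/2 = -2 + (I*sqrt(79))/2 = -2 + I*sqrt(79)/2 ≈ -2.0 + 4.4441*I)
G*L - 129 = (-2 + I*sqrt(79)/2)*(-72) - 129 = (144 - 36*I*sqrt(79)) - 129 = 15 - 36*I*sqrt(79)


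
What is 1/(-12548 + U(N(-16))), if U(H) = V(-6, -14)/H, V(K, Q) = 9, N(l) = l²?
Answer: -256/3212279 ≈ -7.9694e-5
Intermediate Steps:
U(H) = 9/H
1/(-12548 + U(N(-16))) = 1/(-12548 + 9/((-16)²)) = 1/(-12548 + 9/256) = 1/(-3212279/256) = -256/3212279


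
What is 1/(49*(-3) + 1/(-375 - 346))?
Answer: -721/105988 ≈ -0.0068027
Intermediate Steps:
1/(49*(-3) + 1/(-375 - 346)) = 1/(-147 + 1/(-721)) = 1/(-147 - 1/721) = 1/(-105988/721) = -721/105988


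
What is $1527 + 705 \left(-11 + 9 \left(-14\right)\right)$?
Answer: $-95058$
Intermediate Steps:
$1527 + 705 \left(-11 + 9 \left(-14\right)\right) = 1527 + 705 \left(-11 - 126\right) = 1527 + 705 \left(-137\right) = 1527 - 96585 = -95058$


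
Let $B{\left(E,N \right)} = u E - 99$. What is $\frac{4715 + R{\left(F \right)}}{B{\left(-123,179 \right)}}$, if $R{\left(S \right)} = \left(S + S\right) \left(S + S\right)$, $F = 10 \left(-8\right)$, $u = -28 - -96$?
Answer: $- \frac{10105}{2821} \approx -3.5821$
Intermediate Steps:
$u = 68$ ($u = -28 + 96 = 68$)
$B{\left(E,N \right)} = -99 + 68 E$ ($B{\left(E,N \right)} = 68 E - 99 = -99 + 68 E$)
$F = -80$
$R{\left(S \right)} = 4 S^{2}$ ($R{\left(S \right)} = 2 S 2 S = 4 S^{2}$)
$\frac{4715 + R{\left(F \right)}}{B{\left(-123,179 \right)}} = \frac{4715 + 4 \left(-80\right)^{2}}{-99 + 68 \left(-123\right)} = \frac{4715 + 4 \cdot 6400}{-99 - 8364} = \frac{4715 + 25600}{-8463} = 30315 \left(- \frac{1}{8463}\right) = - \frac{10105}{2821}$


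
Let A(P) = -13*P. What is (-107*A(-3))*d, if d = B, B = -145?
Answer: 605085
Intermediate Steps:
d = -145
(-107*A(-3))*d = -(-1391)*(-3)*(-145) = -107*39*(-145) = -4173*(-145) = 605085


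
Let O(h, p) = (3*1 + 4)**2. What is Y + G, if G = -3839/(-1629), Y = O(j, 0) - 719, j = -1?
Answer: -1087591/1629 ≈ -667.64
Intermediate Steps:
O(h, p) = 49 (O(h, p) = (3 + 4)**2 = 7**2 = 49)
Y = -670 (Y = 49 - 719 = -670)
G = 3839/1629 (G = -3839*(-1/1629) = 3839/1629 ≈ 2.3567)
Y + G = -670 + 3839/1629 = -1087591/1629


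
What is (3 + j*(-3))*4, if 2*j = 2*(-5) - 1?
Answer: 78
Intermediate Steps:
j = -11/2 (j = (2*(-5) - 1)/2 = (-10 - 1)/2 = (½)*(-11) = -11/2 ≈ -5.5000)
(3 + j*(-3))*4 = (3 - 11/2*(-3))*4 = (3 + 33/2)*4 = (39/2)*4 = 78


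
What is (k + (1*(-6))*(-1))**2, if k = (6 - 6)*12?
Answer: 36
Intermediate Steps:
k = 0 (k = 0*12 = 0)
(k + (1*(-6))*(-1))**2 = (0 + (1*(-6))*(-1))**2 = (0 - 6*(-1))**2 = (0 + 6)**2 = 6**2 = 36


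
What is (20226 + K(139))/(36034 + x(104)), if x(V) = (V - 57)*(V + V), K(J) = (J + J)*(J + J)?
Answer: 9751/4581 ≈ 2.1286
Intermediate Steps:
K(J) = 4*J**2 (K(J) = (2*J)*(2*J) = 4*J**2)
x(V) = 2*V*(-57 + V) (x(V) = (-57 + V)*(2*V) = 2*V*(-57 + V))
(20226 + K(139))/(36034 + x(104)) = (20226 + 4*139**2)/(36034 + 2*104*(-57 + 104)) = (20226 + 4*19321)/(36034 + 2*104*47) = (20226 + 77284)/(36034 + 9776) = 97510/45810 = 97510*(1/45810) = 9751/4581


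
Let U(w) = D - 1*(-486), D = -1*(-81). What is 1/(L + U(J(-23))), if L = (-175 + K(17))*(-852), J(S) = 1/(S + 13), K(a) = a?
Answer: 1/135183 ≈ 7.3974e-6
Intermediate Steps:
D = 81
J(S) = 1/(13 + S)
U(w) = 567 (U(w) = 81 - 1*(-486) = 81 + 486 = 567)
L = 134616 (L = (-175 + 17)*(-852) = -158*(-852) = 134616)
1/(L + U(J(-23))) = 1/(134616 + 567) = 1/135183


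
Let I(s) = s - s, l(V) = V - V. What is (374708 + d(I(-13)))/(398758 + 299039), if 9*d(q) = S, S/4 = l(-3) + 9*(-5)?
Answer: 41632/77533 ≈ 0.53696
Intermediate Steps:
l(V) = 0
S = -180 (S = 4*(0 + 9*(-5)) = 4*(0 - 45) = 4*(-45) = -180)
I(s) = 0
d(q) = -20 (d(q) = (⅑)*(-180) = -20)
(374708 + d(I(-13)))/(398758 + 299039) = (374708 - 20)/(398758 + 299039) = 374688/697797 = 374688*(1/697797) = 41632/77533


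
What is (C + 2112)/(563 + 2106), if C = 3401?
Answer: 5513/2669 ≈ 2.0656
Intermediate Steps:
(C + 2112)/(563 + 2106) = (3401 + 2112)/(563 + 2106) = 5513/2669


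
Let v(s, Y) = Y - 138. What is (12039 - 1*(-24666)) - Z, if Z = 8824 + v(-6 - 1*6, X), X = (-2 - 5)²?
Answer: 27970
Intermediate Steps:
X = 49 (X = (-7)² = 49)
v(s, Y) = -138 + Y
Z = 8735 (Z = 8824 + (-138 + 49) = 8824 - 89 = 8735)
(12039 - 1*(-24666)) - Z = (12039 - 1*(-24666)) - 1*8735 = (12039 + 24666) - 8735 = 36705 - 8735 = 27970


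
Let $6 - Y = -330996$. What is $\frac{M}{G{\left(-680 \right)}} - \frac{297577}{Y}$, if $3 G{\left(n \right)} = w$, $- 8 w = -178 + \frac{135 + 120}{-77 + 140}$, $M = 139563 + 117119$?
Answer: $\frac{6117127093525}{172735758} \approx 35413.0$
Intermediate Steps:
$Y = 331002$ ($Y = 6 - -330996 = 6 + 330996 = 331002$)
$M = 256682$
$w = \frac{3653}{168}$ ($w = - \frac{-178 + \frac{135 + 120}{-77 + 140}}{8} = - \frac{-178 + \frac{255}{63}}{8} = - \frac{-178 + 255 \cdot \frac{1}{63}}{8} = - \frac{-178 + \frac{85}{21}}{8} = \left(- \frac{1}{8}\right) \left(- \frac{3653}{21}\right) = \frac{3653}{168} \approx 21.744$)
$G{\left(n \right)} = \frac{3653}{504}$ ($G{\left(n \right)} = \frac{1}{3} \cdot \frac{3653}{168} = \frac{3653}{504}$)
$\frac{M}{G{\left(-680 \right)}} - \frac{297577}{Y} = \frac{256682}{\frac{3653}{504}} - \frac{297577}{331002} = 256682 \cdot \frac{504}{3653} - \frac{42511}{47286} = \frac{129367728}{3653} - \frac{42511}{47286} = \frac{6117127093525}{172735758}$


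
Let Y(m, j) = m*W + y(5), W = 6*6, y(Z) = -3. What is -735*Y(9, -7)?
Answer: -235935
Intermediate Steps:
W = 36
Y(m, j) = -3 + 36*m (Y(m, j) = m*36 - 3 = 36*m - 3 = -3 + 36*m)
-735*Y(9, -7) = -735*(-3 + 36*9) = -735*(-3 + 324) = -735*321 = -235935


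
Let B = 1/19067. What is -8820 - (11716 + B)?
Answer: -391559913/19067 ≈ -20536.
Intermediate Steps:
B = 1/19067 ≈ 5.2447e-5
-8820 - (11716 + B) = -8820 - (11716 + 1/19067) = -8820 - 1*223388973/19067 = -8820 - 223388973/19067 = -391559913/19067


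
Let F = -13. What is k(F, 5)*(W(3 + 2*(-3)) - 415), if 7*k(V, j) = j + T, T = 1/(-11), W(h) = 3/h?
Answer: -22464/77 ≈ -291.74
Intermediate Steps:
T = -1/11 ≈ -0.090909
k(V, j) = -1/77 + j/7 (k(V, j) = (j - 1/11)/7 = (-1/11 + j)/7 = -1/77 + j/7)
k(F, 5)*(W(3 + 2*(-3)) - 415) = (-1/77 + (⅐)*5)*(3/(3 + 2*(-3)) - 415) = (-1/77 + 5/7)*(3/(3 - 6) - 415) = 54*(3/(-3) - 415)/77 = 54*(3*(-⅓) - 415)/77 = 54*(-1 - 415)/77 = (54/77)*(-416) = -22464/77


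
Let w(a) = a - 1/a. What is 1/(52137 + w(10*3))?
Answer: 30/1565009 ≈ 1.9169e-5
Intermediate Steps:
1/(52137 + w(10*3)) = 1/(52137 + (10*3 - 1/(10*3))) = 1/(52137 + (30 - 1/30)) = 1/(52137 + 899/30) = 1/(1565009/30) = 30/1565009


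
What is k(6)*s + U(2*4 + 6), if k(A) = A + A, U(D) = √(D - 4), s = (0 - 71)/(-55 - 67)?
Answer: 426/61 + √10 ≈ 10.146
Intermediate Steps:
s = 71/122 (s = -71/(-122) = -71*(-1/122) = 71/122 ≈ 0.58197)
U(D) = √(-4 + D)
k(A) = 2*A
k(6)*s + U(2*4 + 6) = (2*6)*(71/122) + √(-4 + (2*4 + 6)) = 12*(71/122) + √(-4 + (8 + 6)) = 426/61 + √(-4 + 14) = 426/61 + √10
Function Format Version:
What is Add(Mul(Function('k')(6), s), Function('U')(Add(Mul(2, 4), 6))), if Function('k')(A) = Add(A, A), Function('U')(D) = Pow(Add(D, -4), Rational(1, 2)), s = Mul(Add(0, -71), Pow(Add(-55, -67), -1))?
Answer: Add(Rational(426, 61), Pow(10, Rational(1, 2))) ≈ 10.146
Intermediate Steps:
s = Rational(71, 122) (s = Mul(-71, Pow(-122, -1)) = Mul(-71, Rational(-1, 122)) = Rational(71, 122) ≈ 0.58197)
Function('U')(D) = Pow(Add(-4, D), Rational(1, 2))
Function('k')(A) = Mul(2, A)
Add(Mul(Function('k')(6), s), Function('U')(Add(Mul(2, 4), 6))) = Add(Mul(Mul(2, 6), Rational(71, 122)), Pow(Add(-4, Add(Mul(2, 4), 6)), Rational(1, 2))) = Add(Mul(12, Rational(71, 122)), Pow(Add(-4, Add(8, 6)), Rational(1, 2))) = Add(Rational(426, 61), Pow(Add(-4, 14), Rational(1, 2))) = Add(Rational(426, 61), Pow(10, Rational(1, 2)))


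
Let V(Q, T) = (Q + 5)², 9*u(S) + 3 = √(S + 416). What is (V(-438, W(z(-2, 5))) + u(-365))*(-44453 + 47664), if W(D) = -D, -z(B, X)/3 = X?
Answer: 1806078326/3 + 3211*√51/9 ≈ 6.0203e+8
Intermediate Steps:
z(B, X) = -3*X
u(S) = -⅓ + √(416 + S)/9 (u(S) = -⅓ + √(S + 416)/9 = -⅓ + √(416 + S)/9)
V(Q, T) = (5 + Q)²
(V(-438, W(z(-2, 5))) + u(-365))*(-44453 + 47664) = ((5 - 438)² + (-⅓ + √(416 - 365)/9))*(-44453 + 47664) = ((-433)² + (-⅓ + √51/9))*3211 = (187489 + (-⅓ + √51/9))*3211 = (562466/3 + √51/9)*3211 = 1806078326/3 + 3211*√51/9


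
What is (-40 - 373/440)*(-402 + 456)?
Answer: -485271/220 ≈ -2205.8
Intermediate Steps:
(-40 - 373/440)*(-402 + 456) = (-40 - 373*1/440)*54 = (-40 - 373/440)*54 = -17973/440*54 = -485271/220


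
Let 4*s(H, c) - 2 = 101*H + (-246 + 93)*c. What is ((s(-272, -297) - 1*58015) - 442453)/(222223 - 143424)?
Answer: -1983901/315196 ≈ -6.2942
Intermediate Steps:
s(H, c) = ½ - 153*c/4 + 101*H/4 (s(H, c) = ½ + (101*H + (-246 + 93)*c)/4 = ½ + (101*H - 153*c)/4 = ½ + (-153*c + 101*H)/4 = ½ + (-153*c/4 + 101*H/4) = ½ - 153*c/4 + 101*H/4)
((s(-272, -297) - 1*58015) - 442453)/(222223 - 143424) = (((½ - 153/4*(-297) + (101/4)*(-272)) - 1*58015) - 442453)/(222223 - 143424) = (((½ + 45441/4 - 6868) - 58015) - 442453)/78799 = ((17971/4 - 58015) - 442453)*(1/78799) = (-214089/4 - 442453)*(1/78799) = -1983901/4*1/78799 = -1983901/315196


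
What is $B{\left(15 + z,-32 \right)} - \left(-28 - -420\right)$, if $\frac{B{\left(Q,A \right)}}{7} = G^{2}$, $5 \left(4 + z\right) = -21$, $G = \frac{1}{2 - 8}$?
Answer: $- \frac{14105}{36} \approx -391.81$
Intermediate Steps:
$G = - \frac{1}{6}$ ($G = \frac{1}{-6} = - \frac{1}{6} \approx -0.16667$)
$z = - \frac{41}{5}$ ($z = -4 + \frac{1}{5} \left(-21\right) = -4 - \frac{21}{5} = - \frac{41}{5} \approx -8.2$)
$B{\left(Q,A \right)} = \frac{7}{36}$ ($B{\left(Q,A \right)} = 7 \left(- \frac{1}{6}\right)^{2} = 7 \cdot \frac{1}{36} = \frac{7}{36}$)
$B{\left(15 + z,-32 \right)} - \left(-28 - -420\right) = \frac{7}{36} - \left(-28 - -420\right) = \frac{7}{36} - \left(-28 + 420\right) = \frac{7}{36} - 392 = - \frac{14105}{36}$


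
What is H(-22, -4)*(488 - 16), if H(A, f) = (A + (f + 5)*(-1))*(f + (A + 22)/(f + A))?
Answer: 43424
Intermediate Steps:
H(A, f) = (f + (22 + A)/(A + f))*(-5 + A - f) (H(A, f) = (A + (5 + f)*(-1))*(f + (22 + A)/(A + f)) = (A + (-5 - f))*(f + (22 + A)/(A + f)) = (-5 + A - f)*(f + (22 + A)/(A + f)) = (f + (22 + A)/(A + f))*(-5 + A - f))
H(-22, -4)*(488 - 16) = ((-110 + (-22)² - 1*(-4)³ - 22*(-4) - 5*(-4)² + 17*(-22) - 4*(-22)² - 6*(-22)*(-4))/(-22 - 4))*(488 - 16) = ((-110 + 484 - 1*(-64) + 88 - 5*16 - 374 - 4*484 - 528)/(-26))*472 = -(-110 + 484 + 64 + 88 - 80 - 374 - 1936 - 528)/26*472 = -1/26*(-2392)*472 = 92*472 = 43424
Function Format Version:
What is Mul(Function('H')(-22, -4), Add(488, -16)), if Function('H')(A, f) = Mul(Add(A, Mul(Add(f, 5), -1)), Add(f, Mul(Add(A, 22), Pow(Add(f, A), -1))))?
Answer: 43424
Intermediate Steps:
Function('H')(A, f) = Mul(Add(f, Mul(Pow(Add(A, f), -1), Add(22, A))), Add(-5, A, Mul(-1, f))) (Function('H')(A, f) = Mul(Add(A, Mul(Add(5, f), -1)), Add(f, Mul(Add(22, A), Pow(Add(A, f), -1)))) = Mul(Add(A, Add(-5, Mul(-1, f))), Add(f, Mul(Pow(Add(A, f), -1), Add(22, A)))) = Mul(Add(-5, A, Mul(-1, f)), Add(f, Mul(Pow(Add(A, f), -1), Add(22, A)))) = Mul(Add(f, Mul(Pow(Add(A, f), -1), Add(22, A))), Add(-5, A, Mul(-1, f))))
Mul(Function('H')(-22, -4), Add(488, -16)) = Mul(Mul(Pow(Add(-22, -4), -1), Add(-110, Pow(-22, 2), Mul(-1, Pow(-4, 3)), Mul(-22, -4), Mul(-5, Pow(-4, 2)), Mul(17, -22), Mul(-4, Pow(-22, 2)), Mul(-6, -22, -4))), Add(488, -16)) = Mul(Mul(Pow(-26, -1), Add(-110, 484, Mul(-1, -64), 88, Mul(-5, 16), -374, Mul(-4, 484), -528)), 472) = Mul(Mul(Rational(-1, 26), Add(-110, 484, 64, 88, -80, -374, -1936, -528)), 472) = Mul(Mul(Rational(-1, 26), -2392), 472) = Mul(92, 472) = 43424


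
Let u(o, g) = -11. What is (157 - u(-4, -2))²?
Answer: 28224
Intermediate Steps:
(157 - u(-4, -2))² = (157 - 1*(-11))² = (157 + 11)² = 168² = 28224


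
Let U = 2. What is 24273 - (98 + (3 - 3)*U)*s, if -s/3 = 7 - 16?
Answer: 21627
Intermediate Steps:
s = 27 (s = -3*(7 - 16) = -3*(-9) = 27)
24273 - (98 + (3 - 3)*U)*s = 24273 - (98 + (3 - 3)*2)*27 = 24273 - (98 + 0*2)*27 = 24273 - (98 + 0)*27 = 24273 - 98*27 = 24273 - 1*2646 = 24273 - 2646 = 21627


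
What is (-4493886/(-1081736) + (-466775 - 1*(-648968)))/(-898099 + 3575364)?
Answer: 98544610467/1448046966020 ≈ 0.068053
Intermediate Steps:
(-4493886/(-1081736) + (-466775 - 1*(-648968)))/(-898099 + 3575364) = (-4493886*(-1/1081736) + (-466775 + 648968))/2677265 = (2246943/540868 + 182193)*(1/2677265) = (98544610467/540868)*(1/2677265) = 98544610467/1448046966020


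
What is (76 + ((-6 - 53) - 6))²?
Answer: 121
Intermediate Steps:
(76 + ((-6 - 53) - 6))² = (76 + (-59 - 6))² = (76 - 65)² = 11² = 121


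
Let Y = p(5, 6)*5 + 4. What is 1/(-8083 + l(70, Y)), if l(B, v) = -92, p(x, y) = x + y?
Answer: -1/8175 ≈ -0.00012232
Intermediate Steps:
Y = 59 (Y = (5 + 6)*5 + 4 = 11*5 + 4 = 55 + 4 = 59)
1/(-8083 + l(70, Y)) = 1/(-8083 - 92) = 1/(-8175) = -1/8175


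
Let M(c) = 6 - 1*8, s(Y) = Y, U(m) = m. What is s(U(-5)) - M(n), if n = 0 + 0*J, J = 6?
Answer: -3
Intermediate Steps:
n = 0 (n = 0 + 0*6 = 0 + 0 = 0)
M(c) = -2 (M(c) = 6 - 8 = -2)
s(U(-5)) - M(n) = -5 - 1*(-2) = -5 + 2 = -3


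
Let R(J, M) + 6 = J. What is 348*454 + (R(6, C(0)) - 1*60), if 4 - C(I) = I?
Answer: 157932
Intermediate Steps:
C(I) = 4 - I
R(J, M) = -6 + J
348*454 + (R(6, C(0)) - 1*60) = 348*454 + ((-6 + 6) - 1*60) = 157992 + (0 - 60) = 157992 - 60 = 157932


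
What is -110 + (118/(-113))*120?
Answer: -26590/113 ≈ -235.31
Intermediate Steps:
-110 + (118/(-113))*120 = -110 + (118*(-1/113))*120 = -110 - 118/113*120 = -110 - 14160/113 = -26590/113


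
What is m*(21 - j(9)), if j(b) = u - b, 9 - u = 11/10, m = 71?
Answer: 15691/10 ≈ 1569.1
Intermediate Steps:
u = 79/10 (u = 9 - 11/10 = 79/10 ≈ 7.9000)
j(b) = 79/10 - b
m*(21 - j(9)) = 71*(21 - (79/10 - 1*9)) = 71*(21 - (79/10 - 9)) = 71*(21 - 1*(-11/10)) = 71*(21 + 11/10) = 71*(221/10) = 15691/10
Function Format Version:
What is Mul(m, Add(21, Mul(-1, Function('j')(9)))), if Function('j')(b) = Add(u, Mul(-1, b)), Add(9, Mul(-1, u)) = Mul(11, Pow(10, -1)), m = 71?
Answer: Rational(15691, 10) ≈ 1569.1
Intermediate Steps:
u = Rational(79, 10) (u = Add(9, Mul(-1, Mul(11, Pow(10, -1)))) = Add(9, Mul(-1, Mul(11, Rational(1, 10)))) = Add(9, Mul(-1, Rational(11, 10))) = Add(9, Rational(-11, 10)) = Rational(79, 10) ≈ 7.9000)
Function('j')(b) = Add(Rational(79, 10), Mul(-1, b))
Mul(m, Add(21, Mul(-1, Function('j')(9)))) = Mul(71, Add(21, Mul(-1, Add(Rational(79, 10), Mul(-1, 9))))) = Mul(71, Add(21, Mul(-1, Add(Rational(79, 10), -9)))) = Mul(71, Add(21, Mul(-1, Rational(-11, 10)))) = Mul(71, Add(21, Rational(11, 10))) = Mul(71, Rational(221, 10)) = Rational(15691, 10)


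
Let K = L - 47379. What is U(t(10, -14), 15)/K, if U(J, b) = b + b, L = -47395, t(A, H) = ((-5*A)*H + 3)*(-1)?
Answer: -15/47387 ≈ -0.00031654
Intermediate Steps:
t(A, H) = -3 + 5*A*H (t(A, H) = (-5*A*H + 3)*(-1) = (3 - 5*A*H)*(-1) = -3 + 5*A*H)
U(J, b) = 2*b
K = -94774 (K = -47395 - 47379 = -94774)
U(t(10, -14), 15)/K = (2*15)/(-94774) = 30*(-1/94774) = -15/47387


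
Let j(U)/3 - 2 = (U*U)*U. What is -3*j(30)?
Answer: -243018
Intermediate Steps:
j(U) = 6 + 3*U³ (j(U) = 6 + 3*((U*U)*U) = 6 + 3*(U²*U) = 6 + 3*U³)
-3*j(30) = -3*(6 + 3*30³) = -3*(6 + 3*27000) = -3*(6 + 81000) = -3*81006 = -243018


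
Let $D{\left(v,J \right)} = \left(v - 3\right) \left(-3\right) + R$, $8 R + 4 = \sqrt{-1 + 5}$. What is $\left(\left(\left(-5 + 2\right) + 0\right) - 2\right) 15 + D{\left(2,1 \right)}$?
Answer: $- \frac{289}{4} \approx -72.25$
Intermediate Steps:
$R = - \frac{1}{4}$ ($R = - \frac{1}{2} + \frac{\sqrt{-1 + 5}}{8} = - \frac{1}{2} + \frac{\sqrt{4}}{8} = - \frac{1}{2} + \frac{1}{8} \cdot 2 = - \frac{1}{2} + \frac{1}{4} = - \frac{1}{4} \approx -0.25$)
$D{\left(v,J \right)} = \frac{35}{4} - 3 v$ ($D{\left(v,J \right)} = \left(v - 3\right) \left(-3\right) - \frac{1}{4} = \left(-3 + v\right) \left(-3\right) - \frac{1}{4} = \left(9 - 3 v\right) - \frac{1}{4} = \frac{35}{4} - 3 v$)
$\left(\left(\left(-5 + 2\right) + 0\right) - 2\right) 15 + D{\left(2,1 \right)} = \left(\left(\left(-5 + 2\right) + 0\right) - 2\right) 15 + \left(\frac{35}{4} - 6\right) = \left(\left(-3 + 0\right) - 2\right) 15 + \left(\frac{35}{4} - 6\right) = \left(-3 - 2\right) 15 + \frac{11}{4} = \left(-5\right) 15 + \frac{11}{4} = -75 + \frac{11}{4} = - \frac{289}{4}$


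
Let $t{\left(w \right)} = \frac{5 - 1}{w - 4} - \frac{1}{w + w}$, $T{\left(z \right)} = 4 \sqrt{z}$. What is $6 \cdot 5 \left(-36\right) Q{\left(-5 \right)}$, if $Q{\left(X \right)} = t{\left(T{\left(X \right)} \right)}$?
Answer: $\frac{27 \left(\sqrt{5} + 35 i\right)}{i + \sqrt{5}} \approx 180.0 + 342.12 i$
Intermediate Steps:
$t{\left(w \right)} = \frac{4}{-4 + w} - \frac{1}{2 w}$
$Q{\left(X \right)} = \frac{4 + 28 \sqrt{X}}{8 \sqrt{X} \left(-4 + 4 \sqrt{X}\right)}$ ($Q{\left(X \right)} = \frac{4 + 7 \cdot 4 \sqrt{X}}{2 \cdot 4 \sqrt{X} \left(-4 + 4 \sqrt{X}\right)} = \frac{\frac{1}{4 \sqrt{X}} \left(4 + 28 \sqrt{X}\right)}{2 \left(-4 + 4 \sqrt{X}\right)} = \frac{4 + 28 \sqrt{X}}{8 \sqrt{X} \left(-4 + 4 \sqrt{X}\right)}$)
$6 \cdot 5 \left(-36\right) Q{\left(-5 \right)} = 6 \cdot 5 \left(-36\right) \frac{1 + 7 \sqrt{-5}}{8 \left(-5 - \sqrt{-5}\right)} = 30 \left(-36\right) \frac{1 + 7 i \sqrt{5}}{8 \left(-5 - i \sqrt{5}\right)} = - 1080 \frac{1 + 7 i \sqrt{5}}{8 \left(-5 - i \sqrt{5}\right)} = - \frac{135 \left(1 + 7 i \sqrt{5}\right)}{-5 - i \sqrt{5}}$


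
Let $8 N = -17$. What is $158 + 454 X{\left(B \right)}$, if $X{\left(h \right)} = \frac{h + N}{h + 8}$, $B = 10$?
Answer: $\frac{2853}{8} \approx 356.63$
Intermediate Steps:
$N = - \frac{17}{8}$ ($N = \frac{1}{8} \left(-17\right) = - \frac{17}{8} \approx -2.125$)
$X{\left(h \right)} = \frac{- \frac{17}{8} + h}{8 + h}$ ($X{\left(h \right)} = \frac{h - \frac{17}{8}}{h + 8} = \frac{- \frac{17}{8} + h}{8 + h}$)
$158 + 454 X{\left(B \right)} = 158 + 454 \frac{- \frac{17}{8} + 10}{8 + 10} = 158 + 454 \cdot \frac{1}{18} \cdot \frac{63}{8} = 158 + 454 \cdot \frac{7}{16} = 158 + \frac{1589}{8} = \frac{2853}{8}$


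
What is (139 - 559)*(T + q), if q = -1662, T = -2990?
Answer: 1953840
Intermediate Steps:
(139 - 559)*(T + q) = (139 - 559)*(-2990 - 1662) = -420*(-4652) = 1953840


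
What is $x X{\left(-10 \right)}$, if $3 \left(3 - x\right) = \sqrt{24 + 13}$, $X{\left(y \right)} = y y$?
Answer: $300 - \frac{100 \sqrt{37}}{3} \approx 97.241$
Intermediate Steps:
$X{\left(y \right)} = y^{2}$
$x = 3 - \frac{\sqrt{37}}{3}$ ($x = 3 - \frac{\sqrt{24 + 13}}{3} = 3 - \frac{\sqrt{37}}{3} \approx 0.97241$)
$x X{\left(-10 \right)} = \left(3 - \frac{\sqrt{37}}{3}\right) \left(-10\right)^{2} = \left(3 - \frac{\sqrt{37}}{3}\right) 100 = 300 - \frac{100 \sqrt{37}}{3}$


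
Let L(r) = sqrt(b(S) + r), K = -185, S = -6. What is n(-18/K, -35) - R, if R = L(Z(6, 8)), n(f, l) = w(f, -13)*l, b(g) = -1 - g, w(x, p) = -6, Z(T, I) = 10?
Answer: 210 - sqrt(15) ≈ 206.13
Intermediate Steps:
n(f, l) = -6*l
L(r) = sqrt(5 + r) (L(r) = sqrt((-1 - 1*(-6)) + r) = sqrt((-1 + 6) + r) = sqrt(5 + r))
R = sqrt(15) (R = sqrt(5 + 10) = sqrt(15) ≈ 3.8730)
n(-18/K, -35) - R = -6*(-35) - sqrt(15) = 210 - sqrt(15)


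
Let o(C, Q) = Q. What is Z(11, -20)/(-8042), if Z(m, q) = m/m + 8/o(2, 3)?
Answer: -11/24126 ≈ -0.00045594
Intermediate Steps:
Z(m, q) = 11/3 (Z(m, q) = m/m + 8/3 = 1 + 8*(⅓) = 1 + 8/3 = 11/3)
Z(11, -20)/(-8042) = (11/3)/(-8042) = (11/3)*(-1/8042) = -11/24126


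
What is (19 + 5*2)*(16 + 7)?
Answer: 667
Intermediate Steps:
(19 + 5*2)*(16 + 7) = (19 + 10)*23 = 29*23 = 667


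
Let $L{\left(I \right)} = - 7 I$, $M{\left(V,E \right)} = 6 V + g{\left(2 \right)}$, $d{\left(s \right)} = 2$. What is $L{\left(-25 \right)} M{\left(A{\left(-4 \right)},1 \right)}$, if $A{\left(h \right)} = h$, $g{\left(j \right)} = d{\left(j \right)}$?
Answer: $-3850$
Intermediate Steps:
$g{\left(j \right)} = 2$
$M{\left(V,E \right)} = 2 + 6 V$ ($M{\left(V,E \right)} = 6 V + 2 = 2 + 6 V$)
$L{\left(-25 \right)} M{\left(A{\left(-4 \right)},1 \right)} = \left(-7\right) \left(-25\right) \left(2 + 6 \left(-4\right)\right) = 175 \left(2 - 24\right) = 175 \left(-22\right) = -3850$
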